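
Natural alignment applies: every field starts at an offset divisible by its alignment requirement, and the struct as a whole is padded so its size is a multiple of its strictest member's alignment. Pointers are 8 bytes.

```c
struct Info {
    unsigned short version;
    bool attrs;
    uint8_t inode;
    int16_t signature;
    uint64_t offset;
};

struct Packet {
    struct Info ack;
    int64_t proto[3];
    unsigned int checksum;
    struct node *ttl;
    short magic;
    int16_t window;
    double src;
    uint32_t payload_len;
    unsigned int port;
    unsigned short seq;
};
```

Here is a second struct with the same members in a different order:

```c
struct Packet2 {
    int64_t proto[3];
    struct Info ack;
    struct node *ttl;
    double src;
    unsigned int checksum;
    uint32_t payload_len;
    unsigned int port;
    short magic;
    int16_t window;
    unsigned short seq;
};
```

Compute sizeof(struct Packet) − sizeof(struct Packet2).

8

Info: version at 0 (size 2, align 2) → ends 2; attrs at 2 (size 1, align 1) → ends 3; inode at 3 (size 1, align 1) → ends 4; signature at 4 (size 2, align 2) → ends 6; pad 2 to align 8 for offset; offset at 8 (size 8, align 8) → ends 16; total 16 bytes, alignment 8
ack at 0 (size 16, align 8) → ends 16
proto at 16 (size 24, align 8) → ends 40
checksum at 40 (size 4, align 4) → ends 44
pad 4 to align 8 for ttl
ttl at 48 (size 8, align 8) → ends 56
magic at 56 (size 2, align 2) → ends 58
window at 58 (size 2, align 2) → ends 60
pad 4 to align 8 for src
src at 64 (size 8, align 8) → ends 72
payload_len at 72 (size 4, align 4) → ends 76
port at 76 (size 4, align 4) → ends 80
seq at 80 (size 2, align 2) → ends 82
tail pad 6 to reach multiple of 8
total 88 bytes, alignment 8
— Packet2 —
proto at 0 (size 24, align 8) → ends 24
ack at 24 (size 16, align 8) → ends 40
ttl at 40 (size 8, align 8) → ends 48
src at 48 (size 8, align 8) → ends 56
checksum at 56 (size 4, align 4) → ends 60
payload_len at 60 (size 4, align 4) → ends 64
port at 64 (size 4, align 4) → ends 68
magic at 68 (size 2, align 2) → ends 70
window at 70 (size 2, align 2) → ends 72
seq at 72 (size 2, align 2) → ends 74
tail pad 6 to reach multiple of 8
total 80 bytes, alignment 8
88 − 80 = 8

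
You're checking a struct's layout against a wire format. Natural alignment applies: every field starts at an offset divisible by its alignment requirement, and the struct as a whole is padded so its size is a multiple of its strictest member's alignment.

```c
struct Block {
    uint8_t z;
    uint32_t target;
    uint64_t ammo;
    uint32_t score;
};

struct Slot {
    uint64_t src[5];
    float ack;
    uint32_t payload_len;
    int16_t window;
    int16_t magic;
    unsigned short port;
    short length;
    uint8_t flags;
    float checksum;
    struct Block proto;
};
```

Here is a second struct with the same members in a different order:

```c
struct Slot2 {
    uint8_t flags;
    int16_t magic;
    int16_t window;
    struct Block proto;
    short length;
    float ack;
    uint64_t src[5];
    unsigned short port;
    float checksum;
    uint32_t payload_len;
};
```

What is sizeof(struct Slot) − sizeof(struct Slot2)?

Block: z at 0 (size 1, align 1) → ends 1; pad 3 to align 4 for target; target at 4 (size 4, align 4) → ends 8; ammo at 8 (size 8, align 8) → ends 16; score at 16 (size 4, align 4) → ends 20; tail pad 4 to reach multiple of 8; total 24 bytes, alignment 8
src at 0 (size 40, align 8) → ends 40
ack at 40 (size 4, align 4) → ends 44
payload_len at 44 (size 4, align 4) → ends 48
window at 48 (size 2, align 2) → ends 50
magic at 50 (size 2, align 2) → ends 52
port at 52 (size 2, align 2) → ends 54
length at 54 (size 2, align 2) → ends 56
flags at 56 (size 1, align 1) → ends 57
pad 3 to align 4 for checksum
checksum at 60 (size 4, align 4) → ends 64
proto at 64 (size 24, align 8) → ends 88
total 88 bytes, alignment 8
— Slot2 —
flags at 0 (size 1, align 1) → ends 1
pad 1 to align 2 for magic
magic at 2 (size 2, align 2) → ends 4
window at 4 (size 2, align 2) → ends 6
pad 2 to align 8 for proto
proto at 8 (size 24, align 8) → ends 32
length at 32 (size 2, align 2) → ends 34
pad 2 to align 4 for ack
ack at 36 (size 4, align 4) → ends 40
src at 40 (size 40, align 8) → ends 80
port at 80 (size 2, align 2) → ends 82
pad 2 to align 4 for checksum
checksum at 84 (size 4, align 4) → ends 88
payload_len at 88 (size 4, align 4) → ends 92
tail pad 4 to reach multiple of 8
total 96 bytes, alignment 8
88 − 96 = -8

-8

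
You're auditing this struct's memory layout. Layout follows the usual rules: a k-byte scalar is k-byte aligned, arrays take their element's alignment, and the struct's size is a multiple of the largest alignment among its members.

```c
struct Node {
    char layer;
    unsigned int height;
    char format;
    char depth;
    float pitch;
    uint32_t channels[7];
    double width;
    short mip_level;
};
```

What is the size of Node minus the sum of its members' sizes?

15

@0: layer [1B, align 1] → 1
+3 pad (align 4)
@4: height [4B, align 4] → 8
@8: format [1B, align 1] → 9
@9: depth [1B, align 1] → 10
+2 pad (align 4)
@12: pitch [4B, align 4] → 16
@16: channels [28B, align 4] → 44
+4 pad (align 8)
@48: width [8B, align 8] → 56
@56: mip_level [2B, align 2] → 58
+6 tail pad (align 8)
size 64, align 8
data bytes 49, size 64 → padding 15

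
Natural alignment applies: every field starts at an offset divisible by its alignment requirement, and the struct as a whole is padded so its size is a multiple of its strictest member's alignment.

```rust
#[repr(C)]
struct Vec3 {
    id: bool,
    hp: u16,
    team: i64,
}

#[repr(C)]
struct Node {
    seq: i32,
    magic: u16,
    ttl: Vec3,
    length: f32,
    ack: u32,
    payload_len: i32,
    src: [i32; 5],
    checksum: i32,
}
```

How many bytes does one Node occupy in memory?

64 bytes

Vec3: @0: id [1B, align 1] → 1; +1 pad (align 2); @2: hp [2B, align 2] → 4; +4 pad (align 8); @8: team [8B, align 8] → 16; size 16, align 8
@0: seq [4B, align 4] → 4
@4: magic [2B, align 2] → 6
+2 pad (align 8)
@8: ttl [16B, align 8] → 24
@24: length [4B, align 4] → 28
@28: ack [4B, align 4] → 32
@32: payload_len [4B, align 4] → 36
@36: src [20B, align 4] → 56
@56: checksum [4B, align 4] → 60
+4 tail pad (align 8)
size 64, align 8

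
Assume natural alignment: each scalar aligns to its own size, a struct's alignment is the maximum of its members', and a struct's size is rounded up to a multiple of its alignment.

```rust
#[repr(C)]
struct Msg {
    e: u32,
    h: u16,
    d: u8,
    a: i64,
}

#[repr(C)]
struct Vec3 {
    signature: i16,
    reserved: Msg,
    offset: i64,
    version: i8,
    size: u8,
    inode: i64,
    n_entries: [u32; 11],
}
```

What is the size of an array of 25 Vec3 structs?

Msg: e at 0 (size 4, align 4) → ends 4; h at 4 (size 2, align 2) → ends 6; d at 6 (size 1, align 1) → ends 7; pad 1 to align 8 for a; a at 8 (size 8, align 8) → ends 16; total 16 bytes, alignment 8
signature at 0 (size 2, align 2) → ends 2
pad 6 to align 8 for reserved
reserved at 8 (size 16, align 8) → ends 24
offset at 24 (size 8, align 8) → ends 32
version at 32 (size 1, align 1) → ends 33
size at 33 (size 1, align 1) → ends 34
pad 6 to align 8 for inode
inode at 40 (size 8, align 8) → ends 48
n_entries at 48 (size 44, align 4) → ends 92
tail pad 4 to reach multiple of 8
total 96 bytes, alignment 8
array of 25: 25 × 96 = 2400

2400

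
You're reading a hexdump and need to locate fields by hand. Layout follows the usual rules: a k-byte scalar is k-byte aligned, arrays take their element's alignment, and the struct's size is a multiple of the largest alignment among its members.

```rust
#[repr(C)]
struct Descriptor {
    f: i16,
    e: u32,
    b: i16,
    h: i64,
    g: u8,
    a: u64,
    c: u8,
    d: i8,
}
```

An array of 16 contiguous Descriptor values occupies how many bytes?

768

f at 0 (size 2, align 2) → ends 2
pad 2 to align 4 for e
e at 4 (size 4, align 4) → ends 8
b at 8 (size 2, align 2) → ends 10
pad 6 to align 8 for h
h at 16 (size 8, align 8) → ends 24
g at 24 (size 1, align 1) → ends 25
pad 7 to align 8 for a
a at 32 (size 8, align 8) → ends 40
c at 40 (size 1, align 1) → ends 41
d at 41 (size 1, align 1) → ends 42
tail pad 6 to reach multiple of 8
total 48 bytes, alignment 8
array of 16: 16 × 48 = 768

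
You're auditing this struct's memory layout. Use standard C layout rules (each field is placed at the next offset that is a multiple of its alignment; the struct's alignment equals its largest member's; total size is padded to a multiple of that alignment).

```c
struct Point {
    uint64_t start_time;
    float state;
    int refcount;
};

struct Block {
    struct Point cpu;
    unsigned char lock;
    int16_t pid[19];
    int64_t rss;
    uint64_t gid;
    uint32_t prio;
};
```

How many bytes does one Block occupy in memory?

Point: start_time at 0 (size 8, align 8) → ends 8; state at 8 (size 4, align 4) → ends 12; refcount at 12 (size 4, align 4) → ends 16; total 16 bytes, alignment 8
cpu at 0 (size 16, align 8) → ends 16
lock at 16 (size 1, align 1) → ends 17
pad 1 to align 2 for pid
pid at 18 (size 38, align 2) → ends 56
rss at 56 (size 8, align 8) → ends 64
gid at 64 (size 8, align 8) → ends 72
prio at 72 (size 4, align 4) → ends 76
tail pad 4 to reach multiple of 8
total 80 bytes, alignment 8

80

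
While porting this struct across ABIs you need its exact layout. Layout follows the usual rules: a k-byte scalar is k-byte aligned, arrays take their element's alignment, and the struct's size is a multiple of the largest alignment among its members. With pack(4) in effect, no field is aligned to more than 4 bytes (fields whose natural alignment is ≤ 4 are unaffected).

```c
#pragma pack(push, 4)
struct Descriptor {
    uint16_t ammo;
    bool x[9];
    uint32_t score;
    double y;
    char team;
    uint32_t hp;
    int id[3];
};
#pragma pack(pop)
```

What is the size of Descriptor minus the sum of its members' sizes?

0..2  ammo  (2B, 2-aligned)
2..11  x  (9B, 1-aligned)
11..12  -- padding (1B)
12..16  score  (4B, 4-aligned)
16..24  y  (8B, 4-aligned)
24..25  team  (1B, 1-aligned)
25..28  -- padding (3B)
28..32  hp  (4B, 4-aligned)
32..44  id  (12B, 4-aligned)
sizeof = 44, alignof = 4
data bytes 40, size 44 → padding 4

4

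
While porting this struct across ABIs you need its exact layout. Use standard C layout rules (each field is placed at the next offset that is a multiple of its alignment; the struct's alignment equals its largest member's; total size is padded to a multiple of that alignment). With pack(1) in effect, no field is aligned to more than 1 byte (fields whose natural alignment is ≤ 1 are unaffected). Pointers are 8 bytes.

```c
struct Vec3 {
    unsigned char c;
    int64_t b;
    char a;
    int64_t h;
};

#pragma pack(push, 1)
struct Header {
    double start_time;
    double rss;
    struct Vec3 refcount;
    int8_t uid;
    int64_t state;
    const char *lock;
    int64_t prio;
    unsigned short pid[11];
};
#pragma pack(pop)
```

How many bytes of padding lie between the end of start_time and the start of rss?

0

Vec3: c at 0 (size 1, align 1) → ends 1; pad 7 to align 8 for b; b at 8 (size 8, align 8) → ends 16; a at 16 (size 1, align 1) → ends 17; pad 7 to align 8 for h; h at 24 (size 8, align 8) → ends 32; total 32 bytes, alignment 8
start_time at 0 (size 8, align 1) → ends 8
rss at 8 (size 8, align 1) → ends 16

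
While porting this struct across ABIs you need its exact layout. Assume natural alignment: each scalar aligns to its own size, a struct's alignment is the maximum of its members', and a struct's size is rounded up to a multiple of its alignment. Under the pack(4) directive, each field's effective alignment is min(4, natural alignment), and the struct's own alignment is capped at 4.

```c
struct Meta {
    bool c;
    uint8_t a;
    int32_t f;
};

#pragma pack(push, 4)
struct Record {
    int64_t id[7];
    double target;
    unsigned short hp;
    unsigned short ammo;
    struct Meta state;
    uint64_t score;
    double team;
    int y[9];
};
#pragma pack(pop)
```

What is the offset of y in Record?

Meta: @0: c [1B, align 1] → 1; @1: a [1B, align 1] → 2; +2 pad (align 4); @4: f [4B, align 4] → 8; size 8, align 4
@0: id [56B, align 4] → 56
@56: target [8B, align 4] → 64
@64: hp [2B, align 2] → 66
@66: ammo [2B, align 2] → 68
@68: state [8B, align 4] → 76
@76: score [8B, align 4] → 84
@84: team [8B, align 4] → 92
@92: y [36B, align 4] → 128

92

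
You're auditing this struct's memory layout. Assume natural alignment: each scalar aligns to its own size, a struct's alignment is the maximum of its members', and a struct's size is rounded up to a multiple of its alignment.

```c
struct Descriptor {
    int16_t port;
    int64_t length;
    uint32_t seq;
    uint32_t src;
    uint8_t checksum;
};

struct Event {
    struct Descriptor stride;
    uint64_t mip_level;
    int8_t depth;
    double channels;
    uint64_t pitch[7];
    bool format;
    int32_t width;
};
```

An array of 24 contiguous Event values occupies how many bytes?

2880

Descriptor: 0..2  port  (2B, 2-aligned); 2..8  -- padding (6B); 8..16  length  (8B, 8-aligned); 16..20  seq  (4B, 4-aligned); 20..24  src  (4B, 4-aligned); 24..25  checksum  (1B, 1-aligned); 25..32  -- tail padding (7B); sizeof = 32, alignof = 8
0..32  stride  (32B, 8-aligned)
32..40  mip_level  (8B, 8-aligned)
40..41  depth  (1B, 1-aligned)
41..48  -- padding (7B)
48..56  channels  (8B, 8-aligned)
56..112  pitch  (56B, 8-aligned)
112..113  format  (1B, 1-aligned)
113..116  -- padding (3B)
116..120  width  (4B, 4-aligned)
sizeof = 120, alignof = 8
array of 24: 24 × 120 = 2880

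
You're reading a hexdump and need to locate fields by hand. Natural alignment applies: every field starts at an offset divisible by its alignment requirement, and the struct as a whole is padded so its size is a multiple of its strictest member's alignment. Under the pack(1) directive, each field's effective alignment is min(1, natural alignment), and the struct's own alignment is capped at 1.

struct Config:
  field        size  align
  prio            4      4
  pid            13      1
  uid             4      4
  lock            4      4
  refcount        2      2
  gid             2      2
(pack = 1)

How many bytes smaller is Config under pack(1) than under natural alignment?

3

natural layout:
  @0: prio [4B, align 4] → 4
  @4: pid [13B, align 1] → 17
  +3 pad (align 4)
  @20: uid [4B, align 4] → 24
  @24: lock [4B, align 4] → 28
  @28: refcount [2B, align 2] → 30
  @30: gid [2B, align 2] → 32
  size 32, align 4
packed(1) layout:
  @0: prio [4B, align 1] → 4
  @4: pid [13B, align 1] → 17
  @17: uid [4B, align 1] → 21
  @21: lock [4B, align 1] → 25
  @25: refcount [2B, align 1] → 27
  @27: gid [2B, align 1] → 29
  size 29, align 1
32 − 29 = 3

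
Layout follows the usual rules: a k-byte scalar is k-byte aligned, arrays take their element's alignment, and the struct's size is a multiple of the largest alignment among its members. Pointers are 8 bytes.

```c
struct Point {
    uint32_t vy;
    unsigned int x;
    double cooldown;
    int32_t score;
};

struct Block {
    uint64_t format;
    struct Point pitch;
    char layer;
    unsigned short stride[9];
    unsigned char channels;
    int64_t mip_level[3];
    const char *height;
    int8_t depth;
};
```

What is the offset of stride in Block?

Point: 0..4  vy  (4B, 4-aligned); 4..8  x  (4B, 4-aligned); 8..16  cooldown  (8B, 8-aligned); 16..20  score  (4B, 4-aligned); 20..24  -- tail padding (4B); sizeof = 24, alignof = 8
0..8  format  (8B, 8-aligned)
8..32  pitch  (24B, 8-aligned)
32..33  layer  (1B, 1-aligned)
33..34  -- padding (1B)
34..52  stride  (18B, 2-aligned)

34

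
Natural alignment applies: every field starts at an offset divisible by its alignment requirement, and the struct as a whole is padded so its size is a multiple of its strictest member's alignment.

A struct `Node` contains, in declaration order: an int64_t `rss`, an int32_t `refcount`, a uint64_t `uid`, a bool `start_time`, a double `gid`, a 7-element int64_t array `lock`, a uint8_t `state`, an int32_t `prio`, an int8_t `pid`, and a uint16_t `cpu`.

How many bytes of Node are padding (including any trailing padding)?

19

rss at 0 (size 8, align 8) → ends 8
refcount at 8 (size 4, align 4) → ends 12
pad 4 to align 8 for uid
uid at 16 (size 8, align 8) → ends 24
start_time at 24 (size 1, align 1) → ends 25
pad 7 to align 8 for gid
gid at 32 (size 8, align 8) → ends 40
lock at 40 (size 56, align 8) → ends 96
state at 96 (size 1, align 1) → ends 97
pad 3 to align 4 for prio
prio at 100 (size 4, align 4) → ends 104
pid at 104 (size 1, align 1) → ends 105
pad 1 to align 2 for cpu
cpu at 106 (size 2, align 2) → ends 108
tail pad 4 to reach multiple of 8
total 112 bytes, alignment 8
data bytes 93, size 112 → padding 19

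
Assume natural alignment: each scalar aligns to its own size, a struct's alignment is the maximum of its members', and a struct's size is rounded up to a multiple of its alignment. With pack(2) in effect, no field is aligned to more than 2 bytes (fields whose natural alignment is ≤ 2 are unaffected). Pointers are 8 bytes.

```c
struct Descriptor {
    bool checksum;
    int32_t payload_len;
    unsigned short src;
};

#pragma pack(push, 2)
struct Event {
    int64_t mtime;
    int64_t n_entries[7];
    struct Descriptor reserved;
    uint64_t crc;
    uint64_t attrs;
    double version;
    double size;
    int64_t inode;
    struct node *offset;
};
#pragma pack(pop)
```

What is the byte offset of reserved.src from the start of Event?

Descriptor: @0: checksum [1B, align 1] → 1; +3 pad (align 4); @4: payload_len [4B, align 4] → 8; @8: src [2B, align 2] → 10; +2 tail pad (align 4); size 12, align 4
@0: mtime [8B, align 2] → 8
@8: n_entries [56B, align 2] → 64
@64: reserved [12B, align 2] → 76
within Descriptor: src at 8
64 + 8 = 72

72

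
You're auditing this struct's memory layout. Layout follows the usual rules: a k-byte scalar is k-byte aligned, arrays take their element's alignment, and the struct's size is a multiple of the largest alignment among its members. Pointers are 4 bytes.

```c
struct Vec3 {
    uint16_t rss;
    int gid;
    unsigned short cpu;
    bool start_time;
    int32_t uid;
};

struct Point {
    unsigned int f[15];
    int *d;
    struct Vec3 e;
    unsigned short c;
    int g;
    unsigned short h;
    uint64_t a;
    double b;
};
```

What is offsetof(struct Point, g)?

Vec3: @0: rss [2B, align 2] → 2; +2 pad (align 4); @4: gid [4B, align 4] → 8; @8: cpu [2B, align 2] → 10; @10: start_time [1B, align 1] → 11; +1 pad (align 4); @12: uid [4B, align 4] → 16; size 16, align 4
@0: f [60B, align 4] → 60
@60: d [4B, align 4] → 64
@64: e [16B, align 4] → 80
@80: c [2B, align 2] → 82
+2 pad (align 4)
@84: g [4B, align 4] → 88

84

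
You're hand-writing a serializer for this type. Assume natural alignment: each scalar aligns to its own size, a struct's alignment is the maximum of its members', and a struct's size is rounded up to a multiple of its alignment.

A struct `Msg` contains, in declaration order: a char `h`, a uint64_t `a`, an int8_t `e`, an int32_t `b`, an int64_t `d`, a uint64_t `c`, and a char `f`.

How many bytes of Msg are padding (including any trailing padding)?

@0: h [1B, align 1] → 1
+7 pad (align 8)
@8: a [8B, align 8] → 16
@16: e [1B, align 1] → 17
+3 pad (align 4)
@20: b [4B, align 4] → 24
@24: d [8B, align 8] → 32
@32: c [8B, align 8] → 40
@40: f [1B, align 1] → 41
+7 tail pad (align 8)
size 48, align 8
data bytes 31, size 48 → padding 17

17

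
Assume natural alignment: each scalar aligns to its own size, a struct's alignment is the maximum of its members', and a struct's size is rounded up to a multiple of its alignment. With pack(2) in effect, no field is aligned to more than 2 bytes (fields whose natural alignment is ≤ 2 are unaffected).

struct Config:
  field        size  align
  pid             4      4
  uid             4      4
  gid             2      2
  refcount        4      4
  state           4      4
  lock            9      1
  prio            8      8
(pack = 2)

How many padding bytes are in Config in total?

1

pid at 0 (size 4, align 2) → ends 4
uid at 4 (size 4, align 2) → ends 8
gid at 8 (size 2, align 2) → ends 10
refcount at 10 (size 4, align 2) → ends 14
state at 14 (size 4, align 2) → ends 18
lock at 18 (size 9, align 1) → ends 27
pad 1 to align 2 for prio
prio at 28 (size 8, align 2) → ends 36
total 36 bytes, alignment 2
data bytes 35, size 36 → padding 1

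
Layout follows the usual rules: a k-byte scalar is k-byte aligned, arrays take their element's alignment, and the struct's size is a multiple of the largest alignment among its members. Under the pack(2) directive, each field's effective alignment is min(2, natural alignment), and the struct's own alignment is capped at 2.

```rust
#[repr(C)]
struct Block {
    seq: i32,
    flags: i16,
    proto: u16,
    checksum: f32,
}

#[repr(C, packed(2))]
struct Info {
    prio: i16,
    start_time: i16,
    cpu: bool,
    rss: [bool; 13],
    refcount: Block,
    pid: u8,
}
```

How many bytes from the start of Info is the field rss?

Block: seq at 0 (size 4, align 4) → ends 4; flags at 4 (size 2, align 2) → ends 6; proto at 6 (size 2, align 2) → ends 8; checksum at 8 (size 4, align 4) → ends 12; total 12 bytes, alignment 4
prio at 0 (size 2, align 2) → ends 2
start_time at 2 (size 2, align 2) → ends 4
cpu at 4 (size 1, align 1) → ends 5
rss at 5 (size 13, align 1) → ends 18

5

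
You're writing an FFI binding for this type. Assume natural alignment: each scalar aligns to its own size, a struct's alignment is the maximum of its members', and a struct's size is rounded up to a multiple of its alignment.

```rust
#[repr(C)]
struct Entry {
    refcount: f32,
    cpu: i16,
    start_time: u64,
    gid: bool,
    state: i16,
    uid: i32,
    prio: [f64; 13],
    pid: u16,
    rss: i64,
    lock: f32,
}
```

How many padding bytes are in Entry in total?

refcount at 0 (size 4, align 4) → ends 4
cpu at 4 (size 2, align 2) → ends 6
pad 2 to align 8 for start_time
start_time at 8 (size 8, align 8) → ends 16
gid at 16 (size 1, align 1) → ends 17
pad 1 to align 2 for state
state at 18 (size 2, align 2) → ends 20
uid at 20 (size 4, align 4) → ends 24
prio at 24 (size 104, align 8) → ends 128
pid at 128 (size 2, align 2) → ends 130
pad 6 to align 8 for rss
rss at 136 (size 8, align 8) → ends 144
lock at 144 (size 4, align 4) → ends 148
tail pad 4 to reach multiple of 8
total 152 bytes, alignment 8
data bytes 139, size 152 → padding 13

13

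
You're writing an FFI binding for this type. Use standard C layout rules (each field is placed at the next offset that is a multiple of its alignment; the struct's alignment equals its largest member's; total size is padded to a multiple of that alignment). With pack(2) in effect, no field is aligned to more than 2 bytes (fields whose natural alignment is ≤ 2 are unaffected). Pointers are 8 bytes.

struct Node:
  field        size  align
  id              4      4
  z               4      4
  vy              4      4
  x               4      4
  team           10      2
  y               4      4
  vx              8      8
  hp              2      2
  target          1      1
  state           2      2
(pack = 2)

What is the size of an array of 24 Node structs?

1056

0..4  id  (4B, 2-aligned)
4..8  z  (4B, 2-aligned)
8..12  vy  (4B, 2-aligned)
12..16  x  (4B, 2-aligned)
16..26  team  (10B, 2-aligned)
26..30  y  (4B, 2-aligned)
30..38  vx  (8B, 2-aligned)
38..40  hp  (2B, 2-aligned)
40..41  target  (1B, 1-aligned)
41..42  -- padding (1B)
42..44  state  (2B, 2-aligned)
sizeof = 44, alignof = 2
array of 24: 24 × 44 = 1056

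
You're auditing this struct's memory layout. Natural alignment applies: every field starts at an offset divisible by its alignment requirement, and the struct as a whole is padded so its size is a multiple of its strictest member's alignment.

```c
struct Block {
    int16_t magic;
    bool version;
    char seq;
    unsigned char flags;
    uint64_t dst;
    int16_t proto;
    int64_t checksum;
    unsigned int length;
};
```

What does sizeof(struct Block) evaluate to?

40

magic at 0 (size 2, align 2) → ends 2
version at 2 (size 1, align 1) → ends 3
seq at 3 (size 1, align 1) → ends 4
flags at 4 (size 1, align 1) → ends 5
pad 3 to align 8 for dst
dst at 8 (size 8, align 8) → ends 16
proto at 16 (size 2, align 2) → ends 18
pad 6 to align 8 for checksum
checksum at 24 (size 8, align 8) → ends 32
length at 32 (size 4, align 4) → ends 36
tail pad 4 to reach multiple of 8
total 40 bytes, alignment 8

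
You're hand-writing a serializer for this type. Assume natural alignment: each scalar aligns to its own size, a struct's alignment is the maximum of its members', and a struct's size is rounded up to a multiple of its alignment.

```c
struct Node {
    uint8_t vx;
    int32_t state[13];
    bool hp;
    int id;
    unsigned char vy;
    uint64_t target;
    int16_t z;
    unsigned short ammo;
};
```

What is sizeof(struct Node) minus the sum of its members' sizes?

vx at 0 (size 1, align 1) → ends 1
pad 3 to align 4 for state
state at 4 (size 52, align 4) → ends 56
hp at 56 (size 1, align 1) → ends 57
pad 3 to align 4 for id
id at 60 (size 4, align 4) → ends 64
vy at 64 (size 1, align 1) → ends 65
pad 7 to align 8 for target
target at 72 (size 8, align 8) → ends 80
z at 80 (size 2, align 2) → ends 82
ammo at 82 (size 2, align 2) → ends 84
tail pad 4 to reach multiple of 8
total 88 bytes, alignment 8
data bytes 71, size 88 → padding 17

17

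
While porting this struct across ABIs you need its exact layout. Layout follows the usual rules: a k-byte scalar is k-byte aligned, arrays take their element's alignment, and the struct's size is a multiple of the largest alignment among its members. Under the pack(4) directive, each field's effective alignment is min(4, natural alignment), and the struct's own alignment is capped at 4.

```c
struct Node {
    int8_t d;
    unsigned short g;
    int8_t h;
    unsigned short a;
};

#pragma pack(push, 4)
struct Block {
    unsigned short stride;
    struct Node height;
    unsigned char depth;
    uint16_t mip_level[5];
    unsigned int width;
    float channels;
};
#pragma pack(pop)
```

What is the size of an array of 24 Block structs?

768

Node: d at 0 (size 1, align 1) → ends 1; pad 1 to align 2 for g; g at 2 (size 2, align 2) → ends 4; h at 4 (size 1, align 1) → ends 5; pad 1 to align 2 for a; a at 6 (size 2, align 2) → ends 8; total 8 bytes, alignment 2
stride at 0 (size 2, align 2) → ends 2
height at 2 (size 8, align 2) → ends 10
depth at 10 (size 1, align 1) → ends 11
pad 1 to align 2 for mip_level
mip_level at 12 (size 10, align 2) → ends 22
pad 2 to align 4 for width
width at 24 (size 4, align 4) → ends 28
channels at 28 (size 4, align 4) → ends 32
total 32 bytes, alignment 4
array of 24: 24 × 32 = 768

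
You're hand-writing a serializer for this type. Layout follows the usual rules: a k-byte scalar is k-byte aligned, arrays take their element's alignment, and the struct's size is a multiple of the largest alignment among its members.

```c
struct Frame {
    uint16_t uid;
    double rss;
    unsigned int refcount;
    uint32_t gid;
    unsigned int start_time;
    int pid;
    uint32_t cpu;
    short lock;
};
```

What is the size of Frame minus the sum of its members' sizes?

@0: uid [2B, align 2] → 2
+6 pad (align 8)
@8: rss [8B, align 8] → 16
@16: refcount [4B, align 4] → 20
@20: gid [4B, align 4] → 24
@24: start_time [4B, align 4] → 28
@28: pid [4B, align 4] → 32
@32: cpu [4B, align 4] → 36
@36: lock [2B, align 2] → 38
+2 tail pad (align 8)
size 40, align 8
data bytes 32, size 40 → padding 8

8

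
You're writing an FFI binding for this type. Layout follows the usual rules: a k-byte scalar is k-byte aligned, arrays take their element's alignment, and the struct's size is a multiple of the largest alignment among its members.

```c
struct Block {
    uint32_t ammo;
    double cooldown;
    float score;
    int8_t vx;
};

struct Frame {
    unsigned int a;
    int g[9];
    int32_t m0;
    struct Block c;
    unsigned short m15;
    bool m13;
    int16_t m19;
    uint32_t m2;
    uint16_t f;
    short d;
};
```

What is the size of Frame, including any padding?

88

Block: 0..4  ammo  (4B, 4-aligned); 4..8  -- padding (4B); 8..16  cooldown  (8B, 8-aligned); 16..20  score  (4B, 4-aligned); 20..21  vx  (1B, 1-aligned); 21..24  -- tail padding (3B); sizeof = 24, alignof = 8
0..4  a  (4B, 4-aligned)
4..40  g  (36B, 4-aligned)
40..44  m0  (4B, 4-aligned)
44..48  -- padding (4B)
48..72  c  (24B, 8-aligned)
72..74  m15  (2B, 2-aligned)
74..75  m13  (1B, 1-aligned)
75..76  -- padding (1B)
76..78  m19  (2B, 2-aligned)
78..80  -- padding (2B)
80..84  m2  (4B, 4-aligned)
84..86  f  (2B, 2-aligned)
86..88  d  (2B, 2-aligned)
sizeof = 88, alignof = 8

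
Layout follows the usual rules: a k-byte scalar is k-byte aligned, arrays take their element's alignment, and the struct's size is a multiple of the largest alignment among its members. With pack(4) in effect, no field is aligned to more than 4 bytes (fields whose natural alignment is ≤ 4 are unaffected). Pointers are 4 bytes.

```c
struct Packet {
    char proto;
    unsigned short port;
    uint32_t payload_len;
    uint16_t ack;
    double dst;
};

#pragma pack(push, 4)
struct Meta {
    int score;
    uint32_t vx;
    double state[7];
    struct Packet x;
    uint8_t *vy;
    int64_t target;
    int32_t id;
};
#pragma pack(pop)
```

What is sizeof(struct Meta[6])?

Packet: proto at 0 (size 1, align 1) → ends 1; pad 1 to align 2 for port; port at 2 (size 2, align 2) → ends 4; payload_len at 4 (size 4, align 4) → ends 8; ack at 8 (size 2, align 2) → ends 10; pad 6 to align 8 for dst; dst at 16 (size 8, align 8) → ends 24; total 24 bytes, alignment 8
score at 0 (size 4, align 4) → ends 4
vx at 4 (size 4, align 4) → ends 8
state at 8 (size 56, align 4) → ends 64
x at 64 (size 24, align 4) → ends 88
vy at 88 (size 4, align 4) → ends 92
target at 92 (size 8, align 4) → ends 100
id at 100 (size 4, align 4) → ends 104
total 104 bytes, alignment 4
array of 6: 6 × 104 = 624

624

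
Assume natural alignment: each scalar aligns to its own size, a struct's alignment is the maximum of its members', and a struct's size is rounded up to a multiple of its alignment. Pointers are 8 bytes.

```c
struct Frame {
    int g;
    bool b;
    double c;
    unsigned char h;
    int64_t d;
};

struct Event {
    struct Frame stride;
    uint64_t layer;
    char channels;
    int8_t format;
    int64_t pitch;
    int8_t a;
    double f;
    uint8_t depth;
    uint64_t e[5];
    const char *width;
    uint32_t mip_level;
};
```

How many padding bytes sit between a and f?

Frame: g at 0 (size 4, align 4) → ends 4; b at 4 (size 1, align 1) → ends 5; pad 3 to align 8 for c; c at 8 (size 8, align 8) → ends 16; h at 16 (size 1, align 1) → ends 17; pad 7 to align 8 for d; d at 24 (size 8, align 8) → ends 32; total 32 bytes, alignment 8
stride at 0 (size 32, align 8) → ends 32
layer at 32 (size 8, align 8) → ends 40
channels at 40 (size 1, align 1) → ends 41
format at 41 (size 1, align 1) → ends 42
pad 6 to align 8 for pitch
pitch at 48 (size 8, align 8) → ends 56
a at 56 (size 1, align 1) → ends 57
pad 7 to align 8 for f
f at 64 (size 8, align 8) → ends 72

7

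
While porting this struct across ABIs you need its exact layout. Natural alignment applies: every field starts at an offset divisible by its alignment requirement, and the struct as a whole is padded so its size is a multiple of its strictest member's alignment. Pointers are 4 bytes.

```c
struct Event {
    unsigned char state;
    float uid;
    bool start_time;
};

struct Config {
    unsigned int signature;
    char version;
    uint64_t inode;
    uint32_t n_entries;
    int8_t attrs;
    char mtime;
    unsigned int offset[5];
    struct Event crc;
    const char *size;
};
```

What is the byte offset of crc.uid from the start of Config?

Event: state at 0 (size 1, align 1) → ends 1; pad 3 to align 4 for uid; uid at 4 (size 4, align 4) → ends 8; start_time at 8 (size 1, align 1) → ends 9; tail pad 3 to reach multiple of 4; total 12 bytes, alignment 4
signature at 0 (size 4, align 4) → ends 4
version at 4 (size 1, align 1) → ends 5
pad 3 to align 8 for inode
inode at 8 (size 8, align 8) → ends 16
n_entries at 16 (size 4, align 4) → ends 20
attrs at 20 (size 1, align 1) → ends 21
mtime at 21 (size 1, align 1) → ends 22
pad 2 to align 4 for offset
offset at 24 (size 20, align 4) → ends 44
crc at 44 (size 12, align 4) → ends 56
within Event: uid at 4
44 + 4 = 48

48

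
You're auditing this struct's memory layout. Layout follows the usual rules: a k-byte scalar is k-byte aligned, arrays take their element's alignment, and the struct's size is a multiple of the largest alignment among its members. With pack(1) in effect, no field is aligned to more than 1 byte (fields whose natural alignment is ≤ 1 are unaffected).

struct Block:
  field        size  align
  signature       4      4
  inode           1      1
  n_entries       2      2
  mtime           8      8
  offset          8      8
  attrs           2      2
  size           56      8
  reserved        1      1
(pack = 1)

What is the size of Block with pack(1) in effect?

82

signature at 0 (size 4, align 1) → ends 4
inode at 4 (size 1, align 1) → ends 5
n_entries at 5 (size 2, align 1) → ends 7
mtime at 7 (size 8, align 1) → ends 15
offset at 15 (size 8, align 1) → ends 23
attrs at 23 (size 2, align 1) → ends 25
size at 25 (size 56, align 1) → ends 81
reserved at 81 (size 1, align 1) → ends 82
total 82 bytes, alignment 1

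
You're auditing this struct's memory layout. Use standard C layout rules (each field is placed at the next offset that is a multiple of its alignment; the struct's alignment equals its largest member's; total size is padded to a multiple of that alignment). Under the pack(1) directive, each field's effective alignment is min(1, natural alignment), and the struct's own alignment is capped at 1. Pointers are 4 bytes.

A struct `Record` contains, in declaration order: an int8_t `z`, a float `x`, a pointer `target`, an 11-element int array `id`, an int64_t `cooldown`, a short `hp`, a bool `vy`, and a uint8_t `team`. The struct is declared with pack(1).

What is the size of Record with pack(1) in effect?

z at 0 (size 1, align 1) → ends 1
x at 1 (size 4, align 1) → ends 5
target at 5 (size 4, align 1) → ends 9
id at 9 (size 44, align 1) → ends 53
cooldown at 53 (size 8, align 1) → ends 61
hp at 61 (size 2, align 1) → ends 63
vy at 63 (size 1, align 1) → ends 64
team at 64 (size 1, align 1) → ends 65
total 65 bytes, alignment 1

65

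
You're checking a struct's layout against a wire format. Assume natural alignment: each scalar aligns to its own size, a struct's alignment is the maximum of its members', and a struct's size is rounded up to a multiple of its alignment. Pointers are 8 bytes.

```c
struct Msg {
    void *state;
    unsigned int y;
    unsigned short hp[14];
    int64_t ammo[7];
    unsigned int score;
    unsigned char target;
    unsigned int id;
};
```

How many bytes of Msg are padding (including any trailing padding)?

7

0..8  state  (8B, 8-aligned)
8..12  y  (4B, 4-aligned)
12..40  hp  (28B, 2-aligned)
40..96  ammo  (56B, 8-aligned)
96..100  score  (4B, 4-aligned)
100..101  target  (1B, 1-aligned)
101..104  -- padding (3B)
104..108  id  (4B, 4-aligned)
108..112  -- tail padding (4B)
sizeof = 112, alignof = 8
data bytes 105, size 112 → padding 7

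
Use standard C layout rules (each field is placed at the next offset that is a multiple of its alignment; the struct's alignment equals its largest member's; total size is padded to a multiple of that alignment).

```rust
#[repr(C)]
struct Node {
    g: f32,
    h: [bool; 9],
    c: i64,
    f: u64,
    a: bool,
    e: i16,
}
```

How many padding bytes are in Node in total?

8

@0: g [4B, align 4] → 4
@4: h [9B, align 1] → 13
+3 pad (align 8)
@16: c [8B, align 8] → 24
@24: f [8B, align 8] → 32
@32: a [1B, align 1] → 33
+1 pad (align 2)
@34: e [2B, align 2] → 36
+4 tail pad (align 8)
size 40, align 8
data bytes 32, size 40 → padding 8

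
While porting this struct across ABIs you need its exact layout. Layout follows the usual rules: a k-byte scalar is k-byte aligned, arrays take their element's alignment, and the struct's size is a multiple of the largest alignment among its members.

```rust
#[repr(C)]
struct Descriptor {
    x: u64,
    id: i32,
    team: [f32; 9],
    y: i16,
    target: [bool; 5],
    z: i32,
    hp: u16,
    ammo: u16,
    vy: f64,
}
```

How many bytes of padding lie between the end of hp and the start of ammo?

0

0..8  x  (8B, 8-aligned)
8..12  id  (4B, 4-aligned)
12..48  team  (36B, 4-aligned)
48..50  y  (2B, 2-aligned)
50..55  target  (5B, 1-aligned)
55..56  -- padding (1B)
56..60  z  (4B, 4-aligned)
60..62  hp  (2B, 2-aligned)
62..64  ammo  (2B, 2-aligned)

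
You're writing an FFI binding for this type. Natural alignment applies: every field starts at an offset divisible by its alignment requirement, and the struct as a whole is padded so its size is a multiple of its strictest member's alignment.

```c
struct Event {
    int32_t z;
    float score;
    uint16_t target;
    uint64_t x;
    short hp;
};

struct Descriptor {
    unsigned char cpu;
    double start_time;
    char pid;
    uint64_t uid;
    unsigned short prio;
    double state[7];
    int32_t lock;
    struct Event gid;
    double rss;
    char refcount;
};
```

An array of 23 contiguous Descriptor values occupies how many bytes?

3496

Event: z at 0 (size 4, align 4) → ends 4; score at 4 (size 4, align 4) → ends 8; target at 8 (size 2, align 2) → ends 10; pad 6 to align 8 for x; x at 16 (size 8, align 8) → ends 24; hp at 24 (size 2, align 2) → ends 26; tail pad 6 to reach multiple of 8; total 32 bytes, alignment 8
cpu at 0 (size 1, align 1) → ends 1
pad 7 to align 8 for start_time
start_time at 8 (size 8, align 8) → ends 16
pid at 16 (size 1, align 1) → ends 17
pad 7 to align 8 for uid
uid at 24 (size 8, align 8) → ends 32
prio at 32 (size 2, align 2) → ends 34
pad 6 to align 8 for state
state at 40 (size 56, align 8) → ends 96
lock at 96 (size 4, align 4) → ends 100
pad 4 to align 8 for gid
gid at 104 (size 32, align 8) → ends 136
rss at 136 (size 8, align 8) → ends 144
refcount at 144 (size 1, align 1) → ends 145
tail pad 7 to reach multiple of 8
total 152 bytes, alignment 8
array of 23: 23 × 152 = 3496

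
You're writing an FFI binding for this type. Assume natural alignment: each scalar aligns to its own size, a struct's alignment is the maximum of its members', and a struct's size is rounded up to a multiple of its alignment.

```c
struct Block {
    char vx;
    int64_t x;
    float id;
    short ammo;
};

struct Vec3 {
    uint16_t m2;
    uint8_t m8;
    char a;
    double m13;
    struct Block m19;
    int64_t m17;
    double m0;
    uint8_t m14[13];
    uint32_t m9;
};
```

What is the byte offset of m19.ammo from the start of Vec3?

36

Block: 0..1  vx  (1B, 1-aligned); 1..8  -- padding (7B); 8..16  x  (8B, 8-aligned); 16..20  id  (4B, 4-aligned); 20..22  ammo  (2B, 2-aligned); 22..24  -- tail padding (2B); sizeof = 24, alignof = 8
0..2  m2  (2B, 2-aligned)
2..3  m8  (1B, 1-aligned)
3..4  a  (1B, 1-aligned)
4..8  -- padding (4B)
8..16  m13  (8B, 8-aligned)
16..40  m19  (24B, 8-aligned)
within Block: ammo at 20
16 + 20 = 36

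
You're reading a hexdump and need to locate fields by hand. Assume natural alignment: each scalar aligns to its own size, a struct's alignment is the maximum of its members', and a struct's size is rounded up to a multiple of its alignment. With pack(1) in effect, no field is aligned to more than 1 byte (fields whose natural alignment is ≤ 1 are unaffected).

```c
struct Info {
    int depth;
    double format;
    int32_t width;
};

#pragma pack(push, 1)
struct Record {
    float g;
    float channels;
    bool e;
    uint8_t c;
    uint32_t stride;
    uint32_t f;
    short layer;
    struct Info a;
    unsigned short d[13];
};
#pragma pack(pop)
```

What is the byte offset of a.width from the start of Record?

Info: @0: depth [4B, align 4] → 4; +4 pad (align 8); @8: format [8B, align 8] → 16; @16: width [4B, align 4] → 20; +4 tail pad (align 8); size 24, align 8
@0: g [4B, align 1] → 4
@4: channels [4B, align 1] → 8
@8: e [1B, align 1] → 9
@9: c [1B, align 1] → 10
@10: stride [4B, align 1] → 14
@14: f [4B, align 1] → 18
@18: layer [2B, align 1] → 20
@20: a [24B, align 1] → 44
within Info: width at 16
20 + 16 = 36

36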